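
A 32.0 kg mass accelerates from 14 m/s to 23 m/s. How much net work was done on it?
W = ΔKE = ½m(v₂² − v₁²) = ½(32.0)(23² − 14²) = 5328.0 J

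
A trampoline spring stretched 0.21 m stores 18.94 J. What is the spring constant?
k = 2·PE/x² = 2·18.94/(0.21)² = 859.0 N/m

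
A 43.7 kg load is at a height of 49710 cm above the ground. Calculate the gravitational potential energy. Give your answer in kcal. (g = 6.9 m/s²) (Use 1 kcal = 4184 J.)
Convert to SI: m = 43.7 kg, h = 497.1 m
PE = mgh = (43.7)(6.9)(497.1) = 149891 J = 35.82 kcal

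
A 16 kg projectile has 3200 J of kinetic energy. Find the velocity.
v = √(2·KE/m) = √(2·3200/16) = 20.0 m/s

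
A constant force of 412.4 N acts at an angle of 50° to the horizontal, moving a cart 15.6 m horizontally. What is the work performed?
W = F·d·cosθ = (412.4)(15.6)cos(50°) = 4135 J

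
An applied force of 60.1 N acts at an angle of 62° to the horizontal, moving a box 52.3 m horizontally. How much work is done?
W = F·d·cosθ = (60.1)(52.3)cos(62°) = 1476 J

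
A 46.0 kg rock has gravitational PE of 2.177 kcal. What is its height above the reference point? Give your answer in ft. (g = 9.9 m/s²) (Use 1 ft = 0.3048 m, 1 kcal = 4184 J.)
Convert to SI: m = 46.0 kg, PE = 9108.57 J
h = PE/(mg) = 9108.57/(46.0·9.9) = 20.0012 m = 65.62 ft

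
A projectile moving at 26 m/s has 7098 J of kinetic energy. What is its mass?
m = 2·KE/v² = 2·7098/(26)² = 21.0 kg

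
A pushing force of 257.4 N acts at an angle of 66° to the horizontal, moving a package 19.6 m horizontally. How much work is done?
W = F·d·cosθ = (257.4)(19.6)cos(66°) = 2052 J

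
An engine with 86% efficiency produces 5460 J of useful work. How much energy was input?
W_in = W_out/η = 5460/0.86 = 6349 J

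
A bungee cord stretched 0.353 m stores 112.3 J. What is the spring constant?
k = 2·PE/x² = 2·112.3/(0.353)² = 1802 N/m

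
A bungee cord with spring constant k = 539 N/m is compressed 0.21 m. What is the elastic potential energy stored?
PE = ½kx² = ½(539)(0.21)² = 11.88 J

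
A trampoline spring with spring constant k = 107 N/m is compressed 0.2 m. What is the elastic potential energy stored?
PE = ½kx² = ½(107)(0.2)² = 2.14 J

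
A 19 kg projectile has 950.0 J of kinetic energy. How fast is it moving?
v = √(2·KE/m) = √(2·950.0/19) = 10.0 m/s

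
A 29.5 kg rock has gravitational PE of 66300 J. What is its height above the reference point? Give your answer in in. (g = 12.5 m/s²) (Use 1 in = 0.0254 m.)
h = PE/(mg) = 66300.0/(29.5·12.5) = 179.797 m = 7079 in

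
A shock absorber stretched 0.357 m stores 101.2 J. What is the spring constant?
k = 2·PE/x² = 2·101.2/(0.357)² = 1588 N/m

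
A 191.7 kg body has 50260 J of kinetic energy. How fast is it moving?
v = √(2·KE/m) = √(2·50260/191.7) = 22.9 m/s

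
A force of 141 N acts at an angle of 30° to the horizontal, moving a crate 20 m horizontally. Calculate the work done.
W = F·d·cosθ = (141)(20)cos(30°) = 2442 J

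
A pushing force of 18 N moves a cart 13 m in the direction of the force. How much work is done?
W = F·d = (18)(13) = 234.0 J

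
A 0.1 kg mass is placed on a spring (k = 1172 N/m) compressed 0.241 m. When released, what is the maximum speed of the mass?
½kx² = ½mv² ⇒ v = x√(k/m) = (0.241)√(1172/0.1) = 26.09 m/s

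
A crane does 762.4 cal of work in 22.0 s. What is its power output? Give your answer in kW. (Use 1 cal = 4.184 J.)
Convert to SI: W = 3189.88 J, t = 22.0 s
P = W/t = 3189.88/22.0 = 144.995 W = 0.145 kW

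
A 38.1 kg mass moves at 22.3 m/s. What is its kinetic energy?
KE = ½mv² = ½(38.1)(22.3)² = 9473 J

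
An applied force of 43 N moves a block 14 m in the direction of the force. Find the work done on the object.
W = F·d = (43)(14) = 602.0 J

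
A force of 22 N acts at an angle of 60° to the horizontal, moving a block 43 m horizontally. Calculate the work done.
W = F·d·cosθ = (22)(43)cos(60°) = 473.0 J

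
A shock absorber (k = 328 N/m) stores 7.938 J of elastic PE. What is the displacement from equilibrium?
x = √(2·PE/k) = √(2·7.938/328) = 0.22 m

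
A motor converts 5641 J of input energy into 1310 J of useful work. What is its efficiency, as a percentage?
η = W_out/W_in = 1310/5641 = 23.22%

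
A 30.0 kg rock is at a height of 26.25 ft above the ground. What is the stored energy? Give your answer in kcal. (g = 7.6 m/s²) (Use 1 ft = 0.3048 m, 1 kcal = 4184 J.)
Convert to SI: m = 30.0 kg, h = 8.001 m
PE = mgh = (30.0)(7.6)(8.001) = 1824.23 J = 0.436 kcal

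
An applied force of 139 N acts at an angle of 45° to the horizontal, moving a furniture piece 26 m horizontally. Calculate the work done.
W = F·d·cosθ = (139)(26)cos(45°) = 2555 J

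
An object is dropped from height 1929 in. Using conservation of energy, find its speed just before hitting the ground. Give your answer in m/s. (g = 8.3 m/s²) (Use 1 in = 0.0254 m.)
Convert to SI: h = 48.9966 m
mgh = ½mv² ⇒ v = √(2gh) = √(2·8.3·48.9966) = 28.52 m/s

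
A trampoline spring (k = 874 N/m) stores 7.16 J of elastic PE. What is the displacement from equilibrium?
x = √(2·PE/k) = √(2·7.16/874) = 0.128 m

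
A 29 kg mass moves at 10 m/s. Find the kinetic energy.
KE = ½mv² = ½(29)(10)² = 1450.0 J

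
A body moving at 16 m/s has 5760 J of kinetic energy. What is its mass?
m = 2·KE/v² = 2·5760/(16)² = 45.0 kg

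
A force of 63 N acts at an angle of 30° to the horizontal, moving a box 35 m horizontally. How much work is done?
W = F·d·cosθ = (63)(35)cos(30°) = 1910 J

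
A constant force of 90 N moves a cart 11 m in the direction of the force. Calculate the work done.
W = F·d = (90)(11) = 990.0 J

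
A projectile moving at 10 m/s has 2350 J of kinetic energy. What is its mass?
m = 2·KE/v² = 2·2350/(10)² = 47.0 kg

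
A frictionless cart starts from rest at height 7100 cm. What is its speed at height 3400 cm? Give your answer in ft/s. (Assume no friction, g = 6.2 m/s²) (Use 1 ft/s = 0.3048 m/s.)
Convert to SI: h₁−h₂ = 37.0 m
mgh₁ = mgh₂ + ½mv² ⇒ v = √(2g(h₁−h₂)) = √(2·6.2·37.0) = 21.4196 m/s = 70.27 ft/s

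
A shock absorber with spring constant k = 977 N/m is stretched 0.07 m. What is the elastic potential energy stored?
PE = ½kx² = ½(977)(0.07)² = 2.394 J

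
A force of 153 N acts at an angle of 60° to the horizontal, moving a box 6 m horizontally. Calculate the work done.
W = F·d·cosθ = (153)(6)cos(60°) = 459.0 J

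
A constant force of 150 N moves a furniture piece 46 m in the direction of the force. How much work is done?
W = F·d = (150)(46) = 6900 J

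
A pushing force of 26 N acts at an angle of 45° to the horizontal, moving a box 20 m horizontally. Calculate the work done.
W = F·d·cosθ = (26)(20)cos(45°) = 367.7 J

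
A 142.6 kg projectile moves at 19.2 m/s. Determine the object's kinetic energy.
KE = ½mv² = ½(142.6)(19.2)² = 26280 J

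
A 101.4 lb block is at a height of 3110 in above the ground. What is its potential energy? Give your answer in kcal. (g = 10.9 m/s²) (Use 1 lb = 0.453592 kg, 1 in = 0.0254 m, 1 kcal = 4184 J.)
Convert to SI: m = 45.9942 kg, h = 78.994 m
PE = mgh = (45.9942)(10.9)(78.994) = 39602.6 J = 9.465 kcal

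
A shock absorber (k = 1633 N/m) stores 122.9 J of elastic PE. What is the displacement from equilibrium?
x = √(2·PE/k) = √(2·122.9/1633) = 0.388 m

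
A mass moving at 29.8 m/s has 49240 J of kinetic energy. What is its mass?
m = 2·KE/v² = 2·49240/(29.8)² = 110.9 kg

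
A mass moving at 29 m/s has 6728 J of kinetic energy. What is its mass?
m = 2·KE/v² = 2·6728/(29)² = 16.0 kg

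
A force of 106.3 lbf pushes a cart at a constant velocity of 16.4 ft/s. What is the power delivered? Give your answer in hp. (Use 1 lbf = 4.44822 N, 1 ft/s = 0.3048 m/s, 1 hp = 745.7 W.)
Convert to SI: F = 472.846 N, v = 4.99872 m/s
P = Fv = (472.846)(4.99872) = 2363.62 W = 3.17 hp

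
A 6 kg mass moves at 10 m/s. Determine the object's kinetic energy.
KE = ½mv² = ½(6)(10)² = 300.0 J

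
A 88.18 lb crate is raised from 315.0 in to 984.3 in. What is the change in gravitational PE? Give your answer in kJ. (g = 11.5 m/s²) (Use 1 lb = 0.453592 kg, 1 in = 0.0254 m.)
Convert to SI: m = 39.9977 kg, Δh = 17.0002 m
ΔPE = mgΔh = (39.9977)(11.5)(17.0002) = 7819.66 J = 7.82 kJ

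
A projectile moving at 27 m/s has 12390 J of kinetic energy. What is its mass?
m = 2·KE/v² = 2·12390/(27)² = 33.99 kg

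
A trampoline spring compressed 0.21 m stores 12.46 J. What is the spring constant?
k = 2·PE/x² = 2·12.46/(0.21)² = 565.1 N/m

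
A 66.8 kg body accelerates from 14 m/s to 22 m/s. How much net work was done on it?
W = ΔKE = ½m(v₂² − v₁²) = ½(66.8)(22² − 14²) = 9619.2 J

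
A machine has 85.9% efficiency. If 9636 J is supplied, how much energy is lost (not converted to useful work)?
W_lost = W_in(1 − η) = 9636·(1 − 0.859) = 1359 J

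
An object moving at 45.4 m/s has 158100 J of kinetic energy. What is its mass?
m = 2·KE/v² = 2·158100/(45.4)² = 153.4 kg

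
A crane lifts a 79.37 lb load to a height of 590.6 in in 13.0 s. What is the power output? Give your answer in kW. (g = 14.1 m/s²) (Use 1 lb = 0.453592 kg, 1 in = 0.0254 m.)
Convert to SI: m = 36.0016 kg, h = 15.0012 m, t = 13.0 s
P = mgh/t = (36.0016)(14.1)(15.0012)/13.0 = 585.767 W = 0.5858 kW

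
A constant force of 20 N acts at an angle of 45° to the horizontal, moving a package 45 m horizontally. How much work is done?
W = F·d·cosθ = (20)(45)cos(45°) = 636.4 J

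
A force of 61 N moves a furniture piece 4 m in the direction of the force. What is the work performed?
W = F·d = (61)(4) = 244.0 J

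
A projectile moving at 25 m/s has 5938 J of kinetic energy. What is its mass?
m = 2·KE/v² = 2·5938/(25)² = 19.0 kg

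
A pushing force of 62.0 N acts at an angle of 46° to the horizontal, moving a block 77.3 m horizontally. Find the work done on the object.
W = F·d·cosθ = (62.0)(77.3)cos(46°) = 3329 J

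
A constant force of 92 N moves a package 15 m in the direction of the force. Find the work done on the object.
W = F·d = (92)(15) = 1380 J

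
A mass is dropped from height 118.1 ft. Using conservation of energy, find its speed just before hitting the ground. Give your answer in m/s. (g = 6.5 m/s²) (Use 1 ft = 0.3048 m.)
Convert to SI: h = 35.9969 m
mgh = ½mv² ⇒ v = √(2gh) = √(2·6.5·35.9969) = 21.63 m/s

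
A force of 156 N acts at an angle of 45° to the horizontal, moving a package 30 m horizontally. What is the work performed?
W = F·d·cosθ = (156)(30)cos(45°) = 3309 J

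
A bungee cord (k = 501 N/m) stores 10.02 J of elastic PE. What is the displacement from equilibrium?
x = √(2·PE/k) = √(2·10.02/501) = 0.2 m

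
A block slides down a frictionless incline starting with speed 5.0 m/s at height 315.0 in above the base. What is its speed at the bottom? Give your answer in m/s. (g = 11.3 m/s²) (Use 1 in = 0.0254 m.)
Convert to SI: v₀ = 5.0 m/s, h = 8.001 m
½mv₀² + mgh = ½mv² ⇒ v = √(v₀² + 2gh) = √(5.0² + 2·11.3·8.001) = 14.35 m/s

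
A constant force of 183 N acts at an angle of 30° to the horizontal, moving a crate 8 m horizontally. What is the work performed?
W = F·d·cosθ = (183)(8)cos(30°) = 1268 J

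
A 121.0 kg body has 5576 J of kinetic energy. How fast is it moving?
v = √(2·KE/m) = √(2·5576/121.0) = 9.6 m/s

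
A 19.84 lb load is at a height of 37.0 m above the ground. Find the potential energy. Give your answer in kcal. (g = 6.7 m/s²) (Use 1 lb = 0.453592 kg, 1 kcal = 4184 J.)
Convert to SI: m = 8.99927 kg, h = 37.0 m
PE = mgh = (8.99927)(6.7)(37.0) = 2230.92 J = 0.5332 kcal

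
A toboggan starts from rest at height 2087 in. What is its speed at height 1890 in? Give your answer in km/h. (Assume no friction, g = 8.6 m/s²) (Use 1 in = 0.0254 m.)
Convert to SI: h₁−h₂ = 5.0038 m
mgh₁ = mgh₂ + ½mv² ⇒ v = √(2g(h₁−h₂)) = √(2·8.6·5.0038) = 9.27714 m/s = 33.4 km/h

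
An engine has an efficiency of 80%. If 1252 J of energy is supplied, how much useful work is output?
W_out = η·W_in = 0.8·1252 = 1001.6 J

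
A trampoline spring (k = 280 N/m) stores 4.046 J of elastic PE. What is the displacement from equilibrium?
x = √(2·PE/k) = √(2·4.046/280) = 0.17 m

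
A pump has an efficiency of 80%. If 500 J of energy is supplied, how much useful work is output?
W_out = η·W_in = 0.8·500 = 400.0 J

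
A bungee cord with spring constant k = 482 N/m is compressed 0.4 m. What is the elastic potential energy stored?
PE = ½kx² = ½(482)(0.4)² = 38.56 J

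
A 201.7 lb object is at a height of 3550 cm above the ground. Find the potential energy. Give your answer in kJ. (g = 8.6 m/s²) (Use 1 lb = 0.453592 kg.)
Convert to SI: m = 91.4895 kg, h = 35.5 m
PE = mgh = (91.4895)(8.6)(35.5) = 27931.7 J = 27.93 kJ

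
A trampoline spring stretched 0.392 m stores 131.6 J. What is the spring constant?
k = 2·PE/x² = 2·131.6/(0.392)² = 1713 N/m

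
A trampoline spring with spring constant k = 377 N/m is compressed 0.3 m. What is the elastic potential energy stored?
PE = ½kx² = ½(377)(0.3)² = 16.97 J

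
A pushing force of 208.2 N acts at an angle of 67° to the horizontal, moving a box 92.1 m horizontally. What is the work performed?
W = F·d·cosθ = (208.2)(92.1)cos(67°) = 7492 J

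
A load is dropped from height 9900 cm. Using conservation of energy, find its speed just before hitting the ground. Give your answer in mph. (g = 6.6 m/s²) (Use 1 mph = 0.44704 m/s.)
Convert to SI: h = 99.0 m
mgh = ½mv² ⇒ v = √(2gh) = √(2·6.6·99.0) = 36.1497 m/s = 80.86 mph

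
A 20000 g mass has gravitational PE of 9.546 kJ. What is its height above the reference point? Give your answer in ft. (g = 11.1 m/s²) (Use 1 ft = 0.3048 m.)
Convert to SI: m = 20.0 kg, PE = 9546.0 J
h = PE/(mg) = 9546.0/(20.0·11.1) = 43.0 m = 141.1 ft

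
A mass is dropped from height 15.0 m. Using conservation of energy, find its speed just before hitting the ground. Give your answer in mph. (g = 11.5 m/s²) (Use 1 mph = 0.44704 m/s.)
mgh = ½mv² ⇒ v = √(2gh) = √(2·11.5·15.0) = 18.5742 m/s = 41.55 mph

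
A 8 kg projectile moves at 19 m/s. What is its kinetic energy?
KE = ½mv² = ½(8)(19)² = 1444.0 J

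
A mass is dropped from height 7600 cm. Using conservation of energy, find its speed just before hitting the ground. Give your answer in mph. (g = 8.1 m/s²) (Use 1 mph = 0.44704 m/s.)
Convert to SI: h = 76.0 m
mgh = ½mv² ⇒ v = √(2gh) = √(2·8.1·76.0) = 35.0885 m/s = 78.49 mph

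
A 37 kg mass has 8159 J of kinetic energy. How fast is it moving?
v = √(2·KE/m) = √(2·8159/37) = 21.0 m/s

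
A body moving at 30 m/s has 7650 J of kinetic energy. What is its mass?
m = 2·KE/v² = 2·7650/(30)² = 17.0 kg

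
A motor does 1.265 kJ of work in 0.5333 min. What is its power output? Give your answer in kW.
Convert to SI: W = 1265.0 J, t = 31.998 s
P = W/t = 1265.0/31.998 = 39.5337 W = 0.03953 kW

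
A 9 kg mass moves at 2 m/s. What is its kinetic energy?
KE = ½mv² = ½(9)(2)² = 18.0 J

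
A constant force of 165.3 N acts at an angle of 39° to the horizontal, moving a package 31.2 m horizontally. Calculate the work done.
W = F·d·cosθ = (165.3)(31.2)cos(39°) = 4008 J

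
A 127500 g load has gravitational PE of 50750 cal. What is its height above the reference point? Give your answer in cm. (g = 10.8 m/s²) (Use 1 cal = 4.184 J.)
Convert to SI: m = 127.5 kg, PE = 212338 J
h = PE/(mg) = 212338/(127.5·10.8) = 154.203 m = 15420 cm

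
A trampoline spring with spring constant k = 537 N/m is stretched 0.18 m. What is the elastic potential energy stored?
PE = ½kx² = ½(537)(0.18)² = 8.699 J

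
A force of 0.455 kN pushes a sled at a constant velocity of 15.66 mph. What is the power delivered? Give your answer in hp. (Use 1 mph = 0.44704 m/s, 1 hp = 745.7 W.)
Convert to SI: F = 455.0 N, v = 7.00065 m/s
P = Fv = (455.0)(7.00065) = 3185.29 W = 4.272 hp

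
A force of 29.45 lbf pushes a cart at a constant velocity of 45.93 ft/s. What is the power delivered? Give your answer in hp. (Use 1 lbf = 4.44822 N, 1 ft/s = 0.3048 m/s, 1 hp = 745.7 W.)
Convert to SI: F = 131.0 N, v = 13.9995 m/s
P = Fv = (131.0)(13.9995) = 1833.93 W = 2.459 hp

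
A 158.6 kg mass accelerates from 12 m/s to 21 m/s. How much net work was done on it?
W = ΔKE = ½m(v₂² − v₁²) = ½(158.6)(21² − 12²) = 23552.1 J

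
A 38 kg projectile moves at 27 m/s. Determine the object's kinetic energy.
KE = ½mv² = ½(38)(27)² = 13851.0 J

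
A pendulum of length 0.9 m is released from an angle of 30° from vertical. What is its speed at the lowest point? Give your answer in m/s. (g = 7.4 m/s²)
h = L(1 − cosθ) = 0.9(1 − cos30°) = 0.120577 m
v = √(2gh) = √(2·7.4·0.120577) = 1.336 m/s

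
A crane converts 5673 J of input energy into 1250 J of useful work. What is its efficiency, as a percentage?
η = W_out/W_in = 1250/5673 = 22.03%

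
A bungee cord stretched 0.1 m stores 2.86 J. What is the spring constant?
k = 2·PE/x² = 2·2.86/(0.1)² = 572.0 N/m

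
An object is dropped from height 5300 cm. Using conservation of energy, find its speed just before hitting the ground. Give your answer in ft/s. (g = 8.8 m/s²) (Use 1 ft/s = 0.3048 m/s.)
Convert to SI: h = 53.0 m
mgh = ½mv² ⇒ v = √(2gh) = √(2·8.8·53.0) = 30.5418 m/s = 100.2 ft/s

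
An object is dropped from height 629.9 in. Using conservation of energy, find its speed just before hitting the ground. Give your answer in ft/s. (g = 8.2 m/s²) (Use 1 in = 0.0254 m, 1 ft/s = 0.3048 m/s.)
Convert to SI: h = 15.9995 m
mgh = ½mv² ⇒ v = √(2gh) = √(2·8.2·15.9995) = 16.1985 m/s = 53.14 ft/s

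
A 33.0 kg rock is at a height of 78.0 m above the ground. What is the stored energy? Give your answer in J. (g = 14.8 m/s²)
PE = mgh = (33.0)(14.8)(78.0) = 38100 J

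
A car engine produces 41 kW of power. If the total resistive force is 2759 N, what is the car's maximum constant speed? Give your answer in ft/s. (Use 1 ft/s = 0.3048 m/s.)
P = Fv ⇒ v = P/F = 41000 W/2759.0 N = 14.8605 m/s = 48.75 ft/s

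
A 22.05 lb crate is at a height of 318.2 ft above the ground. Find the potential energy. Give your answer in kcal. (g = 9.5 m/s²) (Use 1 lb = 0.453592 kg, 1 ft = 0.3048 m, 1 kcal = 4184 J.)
Convert to SI: m = 10.0017 kg, h = 96.9874 m
PE = mgh = (10.0017)(9.5)(96.9874) = 9215.37 J = 2.203 kcal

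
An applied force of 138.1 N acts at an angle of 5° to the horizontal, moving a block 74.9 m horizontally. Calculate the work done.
W = F·d·cosθ = (138.1)(74.9)cos(5°) = 10300 J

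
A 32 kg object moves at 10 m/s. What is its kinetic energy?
KE = ½mv² = ½(32)(10)² = 1600.0 J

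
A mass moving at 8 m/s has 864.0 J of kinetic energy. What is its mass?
m = 2·KE/v² = 2·864.0/(8)² = 27.0 kg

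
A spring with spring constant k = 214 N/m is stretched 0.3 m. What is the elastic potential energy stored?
PE = ½kx² = ½(214)(0.3)² = 9.63 J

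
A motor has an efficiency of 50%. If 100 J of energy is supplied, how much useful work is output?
W_out = η·W_in = 0.5·100 = 50.0 J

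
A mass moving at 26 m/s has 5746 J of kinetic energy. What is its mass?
m = 2·KE/v² = 2·5746/(26)² = 17.0 kg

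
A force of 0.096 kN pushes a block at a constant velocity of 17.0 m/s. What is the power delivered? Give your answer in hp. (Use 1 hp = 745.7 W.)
Convert to SI: F = 96.0 N, v = 17.0 m/s
P = Fv = (96.0)(17.0) = 1632.0 W = 2.189 hp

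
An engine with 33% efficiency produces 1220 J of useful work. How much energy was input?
W_in = W_out/η = 1220/0.33 = 3697 J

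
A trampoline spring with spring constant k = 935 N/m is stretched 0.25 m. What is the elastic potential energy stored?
PE = ½kx² = ½(935)(0.25)² = 29.22 J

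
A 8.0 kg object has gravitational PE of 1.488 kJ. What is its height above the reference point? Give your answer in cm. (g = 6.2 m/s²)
Convert to SI: m = 8.0 kg, PE = 1488.0 J
h = PE/(mg) = 1488.0/(8.0·6.2) = 30.0 m = 3000 cm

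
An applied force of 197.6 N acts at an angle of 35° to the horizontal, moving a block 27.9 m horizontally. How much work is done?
W = F·d·cosθ = (197.6)(27.9)cos(35°) = 4516 J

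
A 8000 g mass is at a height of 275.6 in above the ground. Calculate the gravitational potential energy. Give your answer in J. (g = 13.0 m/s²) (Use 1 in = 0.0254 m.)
Convert to SI: m = 8.0 kg, h = 7.00024 m
PE = mgh = (8.0)(13.0)(7.00024) = 728.0 J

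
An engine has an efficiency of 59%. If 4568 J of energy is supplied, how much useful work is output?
W_out = η·W_in = 0.59·4568 = 2695.12 J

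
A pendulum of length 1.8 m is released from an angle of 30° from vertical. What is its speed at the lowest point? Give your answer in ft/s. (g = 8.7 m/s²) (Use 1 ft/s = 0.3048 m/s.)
h = L(1 − cosθ) = 1.8(1 − cos30°) = 0.241154 m
v = √(2gh) = √(2·8.7·0.241154) = 2.04843 m/s = 6.721 ft/s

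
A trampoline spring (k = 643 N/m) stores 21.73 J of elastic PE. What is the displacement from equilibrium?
x = √(2·PE/k) = √(2·21.73/643) = 0.26 m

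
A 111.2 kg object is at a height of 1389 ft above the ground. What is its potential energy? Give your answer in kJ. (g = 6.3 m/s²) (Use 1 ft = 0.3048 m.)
Convert to SI: m = 111.2 kg, h = 423.367 m
PE = mgh = (111.2)(6.3)(423.367) = 296594 J = 296.6 kJ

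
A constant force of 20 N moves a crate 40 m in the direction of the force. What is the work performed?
W = F·d = (20)(40) = 800.0 J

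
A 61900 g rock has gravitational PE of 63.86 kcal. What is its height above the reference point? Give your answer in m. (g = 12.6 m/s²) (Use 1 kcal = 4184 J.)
Convert to SI: m = 61.9 kg, PE = 267190 J
h = PE/(mg) = 267190/(61.9·12.6) = 342.6 m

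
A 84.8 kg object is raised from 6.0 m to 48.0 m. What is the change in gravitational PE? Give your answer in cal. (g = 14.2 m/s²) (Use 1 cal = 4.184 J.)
ΔPE = mgΔh = (84.8)(14.2)(42.0) = 50574.7 J = 12090 cal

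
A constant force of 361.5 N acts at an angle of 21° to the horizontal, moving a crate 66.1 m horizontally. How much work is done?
W = F·d·cosθ = (361.5)(66.1)cos(21°) = 22310 J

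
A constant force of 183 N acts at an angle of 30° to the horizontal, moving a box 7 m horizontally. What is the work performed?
W = F·d·cosθ = (183)(7)cos(30°) = 1109 J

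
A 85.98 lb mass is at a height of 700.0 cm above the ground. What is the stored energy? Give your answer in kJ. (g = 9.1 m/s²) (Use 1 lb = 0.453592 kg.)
Convert to SI: m = 38.9998 kg, h = 7.0 m
PE = mgh = (38.9998)(9.1)(7.0) = 2484.29 J = 2.484 kJ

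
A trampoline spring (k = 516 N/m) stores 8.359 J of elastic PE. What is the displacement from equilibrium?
x = √(2·PE/k) = √(2·8.359/516) = 0.18 m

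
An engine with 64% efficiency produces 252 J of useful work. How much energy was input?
W_in = W_out/η = 252/0.64 = 393.8 J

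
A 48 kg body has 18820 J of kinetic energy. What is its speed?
v = √(2·KE/m) = √(2·18820/48) = 28.0 m/s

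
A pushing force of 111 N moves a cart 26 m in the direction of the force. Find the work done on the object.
W = F·d = (111)(26) = 2886 J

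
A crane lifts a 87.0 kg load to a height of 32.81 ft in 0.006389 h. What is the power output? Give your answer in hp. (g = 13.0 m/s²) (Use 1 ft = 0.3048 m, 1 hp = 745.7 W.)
Convert to SI: m = 87.0 kg, h = 10.0005 m, t = 23.0004 s
P = mgh/t = (87.0)(13.0)(10.0005)/23.0004 = 491.755 W = 0.6595 hp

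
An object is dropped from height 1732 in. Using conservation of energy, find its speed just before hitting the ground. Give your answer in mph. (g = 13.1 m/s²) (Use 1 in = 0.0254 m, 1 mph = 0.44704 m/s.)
Convert to SI: h = 43.9928 m
mgh = ½mv² ⇒ v = √(2gh) = √(2·13.1·43.9928) = 33.9501 m/s = 75.94 mph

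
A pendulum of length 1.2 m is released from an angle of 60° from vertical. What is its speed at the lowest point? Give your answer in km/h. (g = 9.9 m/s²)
h = L(1 − cosθ) = 1.2(1 − cos60°) = 0.6 m
v = √(2gh) = √(2·9.9·0.6) = 3.44674 m/s = 12.41 km/h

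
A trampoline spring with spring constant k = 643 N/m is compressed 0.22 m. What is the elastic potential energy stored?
PE = ½kx² = ½(643)(0.22)² = 15.56 J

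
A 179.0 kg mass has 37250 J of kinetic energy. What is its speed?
v = √(2·KE/m) = √(2·37250/179.0) = 20.4 m/s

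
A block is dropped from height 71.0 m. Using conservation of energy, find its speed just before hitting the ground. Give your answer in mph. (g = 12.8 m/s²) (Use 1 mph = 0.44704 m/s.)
mgh = ½mv² ⇒ v = √(2gh) = √(2·12.8·71.0) = 42.6333 m/s = 95.37 mph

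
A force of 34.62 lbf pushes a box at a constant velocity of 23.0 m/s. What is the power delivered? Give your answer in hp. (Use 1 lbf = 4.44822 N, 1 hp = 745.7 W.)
Convert to SI: F = 153.997 N, v = 23.0 m/s
P = Fv = (153.997)(23.0) = 3541.94 W = 4.75 hp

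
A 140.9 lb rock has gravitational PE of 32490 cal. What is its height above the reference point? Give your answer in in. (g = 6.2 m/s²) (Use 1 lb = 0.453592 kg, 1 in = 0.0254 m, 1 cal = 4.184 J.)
Convert to SI: m = 63.9111 kg, PE = 135938 J
h = PE/(mg) = 135938/(63.9111·6.2) = 343.063 m = 13510 in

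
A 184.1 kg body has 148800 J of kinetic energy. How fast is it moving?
v = √(2·KE/m) = √(2·148800/184.1) = 40.21 m/s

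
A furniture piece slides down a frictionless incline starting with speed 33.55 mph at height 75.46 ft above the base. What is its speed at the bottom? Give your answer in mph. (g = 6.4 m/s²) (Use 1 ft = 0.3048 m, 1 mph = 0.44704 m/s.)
Convert to SI: v₀ = 14.9982 m/s, h = 23.0002 m
½mv₀² + mgh = ½mv² ⇒ v = √(v₀² + 2gh) = √(14.9982² + 2·6.4·23.0002) = 22.7892 m/s = 50.98 mph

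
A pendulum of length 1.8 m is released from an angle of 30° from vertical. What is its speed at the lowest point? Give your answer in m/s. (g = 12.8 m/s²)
h = L(1 − cosθ) = 1.8(1 − cos30°) = 0.241154 m
v = √(2gh) = √(2·12.8·0.241154) = 2.485 m/s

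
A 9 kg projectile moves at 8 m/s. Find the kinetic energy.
KE = ½mv² = ½(9)(8)² = 288.0 J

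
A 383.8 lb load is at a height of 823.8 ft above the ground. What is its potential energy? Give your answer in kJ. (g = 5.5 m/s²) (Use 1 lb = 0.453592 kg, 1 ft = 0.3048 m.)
Convert to SI: m = 174.089 kg, h = 251.094 m
PE = mgh = (174.089)(5.5)(251.094) = 240420 J = 240.4 kJ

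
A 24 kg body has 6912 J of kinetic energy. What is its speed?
v = √(2·KE/m) = √(2·6912/24) = 24.0 m/s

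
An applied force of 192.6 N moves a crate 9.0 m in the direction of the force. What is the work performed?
W = F·d = (192.6)(9.0) = 1733 J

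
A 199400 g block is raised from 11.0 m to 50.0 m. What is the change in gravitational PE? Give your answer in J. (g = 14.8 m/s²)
Convert to SI: m = 199.4 kg, Δh = 39.0 m
ΔPE = mgΔh = (199.4)(14.8)(39.0) = 115100 J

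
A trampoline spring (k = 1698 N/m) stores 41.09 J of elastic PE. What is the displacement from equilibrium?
x = √(2·PE/k) = √(2·41.09/1698) = 0.22 m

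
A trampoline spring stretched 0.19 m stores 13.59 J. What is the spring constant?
k = 2·PE/x² = 2·13.59/(0.19)² = 752.9 N/m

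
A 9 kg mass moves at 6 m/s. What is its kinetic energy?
KE = ½mv² = ½(9)(6)² = 162.0 J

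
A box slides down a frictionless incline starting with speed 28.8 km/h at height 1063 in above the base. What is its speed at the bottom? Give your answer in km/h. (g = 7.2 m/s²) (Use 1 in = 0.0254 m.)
Convert to SI: v₀ = 8.0 m/s, h = 27.0002 m
½mv₀² + mgh = ½mv² ⇒ v = √(v₀² + 2gh) = √(8.0² + 2·7.2·27.0002) = 21.279165 m/s = 76.6 km/h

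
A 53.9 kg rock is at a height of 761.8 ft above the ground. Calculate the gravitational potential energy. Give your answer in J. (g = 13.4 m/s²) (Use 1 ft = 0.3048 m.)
Convert to SI: m = 53.9 kg, h = 232.197 m
PE = mgh = (53.9)(13.4)(232.197) = 167700 J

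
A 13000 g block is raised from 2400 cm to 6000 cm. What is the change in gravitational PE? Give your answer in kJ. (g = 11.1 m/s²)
Convert to SI: m = 13.0 kg, Δh = 36.0 m
ΔPE = mgΔh = (13.0)(11.1)(36.0) = 5194.8 J = 5.195 kJ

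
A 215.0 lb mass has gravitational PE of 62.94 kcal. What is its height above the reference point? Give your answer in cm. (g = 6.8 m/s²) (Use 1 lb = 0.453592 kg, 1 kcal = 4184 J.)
Convert to SI: m = 97.5223 kg, PE = 263341 J
h = PE/(mg) = 263341/(97.5223·6.8) = 397.105 m = 39710 cm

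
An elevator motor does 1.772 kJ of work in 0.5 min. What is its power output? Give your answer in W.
Convert to SI: W = 1772.0 J, t = 30.0 s
P = W/t = 1772.0/30.0 = 59.07 W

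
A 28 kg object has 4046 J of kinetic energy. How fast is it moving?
v = √(2·KE/m) = √(2·4046/28) = 17.0 m/s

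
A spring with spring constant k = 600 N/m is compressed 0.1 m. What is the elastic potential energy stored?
PE = ½kx² = ½(600)(0.1)² = 3.0 J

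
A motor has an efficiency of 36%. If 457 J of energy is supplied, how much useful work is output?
W_out = η·W_in = 0.36·457 = 164.52 J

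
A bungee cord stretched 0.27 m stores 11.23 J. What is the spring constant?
k = 2·PE/x² = 2·11.23/(0.27)² = 308.1 N/m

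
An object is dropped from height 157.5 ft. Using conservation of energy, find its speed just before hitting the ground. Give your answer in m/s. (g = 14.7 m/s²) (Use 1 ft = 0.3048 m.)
Convert to SI: h = 48.006 m
mgh = ½mv² ⇒ v = √(2gh) = √(2·14.7·48.006) = 37.57 m/s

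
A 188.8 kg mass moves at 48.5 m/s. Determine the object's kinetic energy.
KE = ½mv² = ½(188.8)(48.5)² = 222100 J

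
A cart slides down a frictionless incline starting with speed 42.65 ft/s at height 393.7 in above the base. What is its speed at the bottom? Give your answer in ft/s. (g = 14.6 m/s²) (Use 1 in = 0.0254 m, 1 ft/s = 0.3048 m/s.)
Convert to SI: v₀ = 12.9997 m/s, h = 9.99998 m
½mv₀² + mgh = ½mv² ⇒ v = √(v₀² + 2gh) = √(12.9997² + 2·14.6·9.99998) = 21.4707 m/s = 70.44 ft/s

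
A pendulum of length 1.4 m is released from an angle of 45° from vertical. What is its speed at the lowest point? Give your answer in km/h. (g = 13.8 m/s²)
h = L(1 − cosθ) = 1.4(1 − cos45°) = 0.410051 m
v = √(2gh) = √(2·13.8·0.410051) = 3.36413 m/s = 12.11 km/h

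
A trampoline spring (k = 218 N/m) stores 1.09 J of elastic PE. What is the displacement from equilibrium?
x = √(2·PE/k) = √(2·1.09/218) = 0.1 m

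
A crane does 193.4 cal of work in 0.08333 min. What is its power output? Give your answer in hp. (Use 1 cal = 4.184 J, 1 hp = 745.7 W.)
Convert to SI: W = 809.186 J, t = 4.9998 s
P = W/t = 809.186/4.9998 = 161.844 W = 0.217 hp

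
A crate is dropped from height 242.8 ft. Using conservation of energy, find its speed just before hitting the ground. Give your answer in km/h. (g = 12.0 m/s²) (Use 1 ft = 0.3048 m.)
Convert to SI: h = 74.0054 m
mgh = ½mv² ⇒ v = √(2gh) = √(2·12.0·74.0054) = 42.1442 m/s = 151.7 km/h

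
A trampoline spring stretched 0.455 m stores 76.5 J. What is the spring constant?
k = 2·PE/x² = 2·76.5/(0.455)² = 739.0 N/m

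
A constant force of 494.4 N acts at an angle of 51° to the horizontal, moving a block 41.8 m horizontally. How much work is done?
W = F·d·cosθ = (494.4)(41.8)cos(51°) = 13010 J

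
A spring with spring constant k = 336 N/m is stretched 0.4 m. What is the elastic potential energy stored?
PE = ½kx² = ½(336)(0.4)² = 26.88 J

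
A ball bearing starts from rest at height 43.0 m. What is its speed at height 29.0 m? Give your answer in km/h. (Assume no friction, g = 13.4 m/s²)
mgh₁ = mgh₂ + ½mv² ⇒ v = √(2g(h₁−h₂)) = √(2·13.4·14.0) = 19.3701 m/s = 69.73 km/h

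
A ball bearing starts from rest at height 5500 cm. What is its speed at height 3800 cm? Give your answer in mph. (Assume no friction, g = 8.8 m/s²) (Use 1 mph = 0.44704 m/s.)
Convert to SI: h₁−h₂ = 17.0 m
mgh₁ = mgh₂ + ½mv² ⇒ v = √(2g(h₁−h₂)) = √(2·8.8·17.0) = 17.2974 m/s = 38.69 mph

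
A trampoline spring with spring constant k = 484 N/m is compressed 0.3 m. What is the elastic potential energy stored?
PE = ½kx² = ½(484)(0.3)² = 21.78 J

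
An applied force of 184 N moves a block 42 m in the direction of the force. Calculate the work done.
W = F·d = (184)(42) = 7728 J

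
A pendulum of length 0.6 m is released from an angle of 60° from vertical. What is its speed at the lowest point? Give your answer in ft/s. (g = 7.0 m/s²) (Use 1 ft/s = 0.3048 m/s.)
h = L(1 − cosθ) = 0.6(1 − cos60°) = 0.3 m
v = √(2gh) = √(2·7.0·0.3) = 2.04939 m/s = 6.724 ft/s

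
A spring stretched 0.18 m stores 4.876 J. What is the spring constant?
k = 2·PE/x² = 2·4.876/(0.18)² = 301.0 N/m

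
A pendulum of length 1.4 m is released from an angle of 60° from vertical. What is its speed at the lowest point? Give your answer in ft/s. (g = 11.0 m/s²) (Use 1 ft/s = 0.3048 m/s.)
h = L(1 − cosθ) = 1.4(1 − cos60°) = 0.7 m
v = √(2gh) = √(2·11.0·0.7) = 3.92428 m/s = 12.87 ft/s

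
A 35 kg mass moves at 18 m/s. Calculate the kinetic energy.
KE = ½mv² = ½(35)(18)² = 5670.0 J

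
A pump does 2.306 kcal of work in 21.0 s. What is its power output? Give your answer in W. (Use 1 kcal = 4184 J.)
Convert to SI: W = 9648.3 J, t = 21.0 s
P = W/t = 9648.3/21.0 = 459.4 W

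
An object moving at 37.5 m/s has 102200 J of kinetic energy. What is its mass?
m = 2·KE/v² = 2·102200/(37.5)² = 145.4 kg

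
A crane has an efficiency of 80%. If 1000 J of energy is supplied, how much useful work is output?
W_out = η·W_in = 0.8·1000 = 800.0 J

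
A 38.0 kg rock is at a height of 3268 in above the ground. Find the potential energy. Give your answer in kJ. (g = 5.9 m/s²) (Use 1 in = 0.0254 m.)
Convert to SI: m = 38.0 kg, h = 83.0072 m
PE = mgh = (38.0)(5.9)(83.0072) = 18610.2 J = 18.61 kJ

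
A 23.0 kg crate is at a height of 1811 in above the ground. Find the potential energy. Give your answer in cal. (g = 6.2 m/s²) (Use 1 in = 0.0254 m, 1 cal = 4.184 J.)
Convert to SI: m = 23.0 kg, h = 45.9994 m
PE = mgh = (23.0)(6.2)(45.9994) = 6559.51 J = 1568 cal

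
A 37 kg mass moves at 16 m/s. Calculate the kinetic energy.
KE = ½mv² = ½(37)(16)² = 4736.0 J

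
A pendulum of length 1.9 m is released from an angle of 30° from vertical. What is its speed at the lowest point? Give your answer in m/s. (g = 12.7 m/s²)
h = L(1 − cosθ) = 1.9(1 − cos30°) = 0.254552 m
v = √(2gh) = √(2·12.7·0.254552) = 2.543 m/s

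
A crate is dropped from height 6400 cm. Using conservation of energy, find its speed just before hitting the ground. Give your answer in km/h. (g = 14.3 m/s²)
Convert to SI: h = 64.0 m
mgh = ½mv² ⇒ v = √(2gh) = √(2·14.3·64.0) = 42.7832 m/s = 154.0 km/h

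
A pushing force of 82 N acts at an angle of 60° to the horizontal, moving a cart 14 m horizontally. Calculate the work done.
W = F·d·cosθ = (82)(14)cos(60°) = 574.0 J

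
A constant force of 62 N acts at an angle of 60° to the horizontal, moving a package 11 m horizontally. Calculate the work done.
W = F·d·cosθ = (62)(11)cos(60°) = 341.0 J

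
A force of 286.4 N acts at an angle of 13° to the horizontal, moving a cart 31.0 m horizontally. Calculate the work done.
W = F·d·cosθ = (286.4)(31.0)cos(13°) = 8651 J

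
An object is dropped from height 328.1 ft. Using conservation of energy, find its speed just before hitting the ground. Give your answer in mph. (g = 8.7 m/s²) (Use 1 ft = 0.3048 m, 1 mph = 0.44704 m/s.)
Convert to SI: h = 100.005 m
mgh = ½mv² ⇒ v = √(2gh) = √(2·8.7·100.005) = 41.7143 m/s = 93.31 mph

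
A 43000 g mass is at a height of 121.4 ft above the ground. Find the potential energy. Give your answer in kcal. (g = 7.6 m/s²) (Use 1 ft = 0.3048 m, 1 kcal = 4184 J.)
Convert to SI: m = 43.0 kg, h = 37.0027 m
PE = mgh = (43.0)(7.6)(37.0027) = 12092.5 J = 2.89 kcal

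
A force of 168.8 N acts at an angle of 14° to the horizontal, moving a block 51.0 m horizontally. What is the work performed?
W = F·d·cosθ = (168.8)(51.0)cos(14°) = 8353 J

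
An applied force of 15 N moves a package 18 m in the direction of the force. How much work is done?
W = F·d = (15)(18) = 270.0 J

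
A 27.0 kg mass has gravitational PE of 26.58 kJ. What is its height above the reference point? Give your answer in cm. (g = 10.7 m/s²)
Convert to SI: m = 27.0 kg, PE = 26580.0 J
h = PE/(mg) = 26580.0/(27.0·10.7) = 92.0042 m = 9200 cm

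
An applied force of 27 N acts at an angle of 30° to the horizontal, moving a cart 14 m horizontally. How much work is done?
W = F·d·cosθ = (27)(14)cos(30°) = 327.4 J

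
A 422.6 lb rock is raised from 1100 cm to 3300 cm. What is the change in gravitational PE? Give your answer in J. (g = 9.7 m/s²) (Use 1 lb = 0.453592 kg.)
Convert to SI: m = 191.688 kg, Δh = 22.0 m
ΔPE = mgΔh = (191.688)(9.7)(22.0) = 40910 J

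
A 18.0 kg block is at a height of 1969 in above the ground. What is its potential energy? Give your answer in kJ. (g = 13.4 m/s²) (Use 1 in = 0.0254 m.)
Convert to SI: m = 18.0 kg, h = 50.0126 m
PE = mgh = (18.0)(13.4)(50.0126) = 12063.0 J = 12.06 kJ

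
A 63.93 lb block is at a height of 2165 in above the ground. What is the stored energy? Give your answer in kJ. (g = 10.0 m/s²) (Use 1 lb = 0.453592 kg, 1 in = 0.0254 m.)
Convert to SI: m = 28.9981 kg, h = 54.991 m
PE = mgh = (28.9981)(10.0)(54.991) = 15946.4 J = 15.95 kJ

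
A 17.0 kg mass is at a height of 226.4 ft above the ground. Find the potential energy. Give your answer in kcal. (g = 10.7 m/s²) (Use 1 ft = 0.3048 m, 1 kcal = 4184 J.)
Convert to SI: m = 17.0 kg, h = 69.0067 m
PE = mgh = (17.0)(10.7)(69.0067) = 12552.3 J = 3.0 kcal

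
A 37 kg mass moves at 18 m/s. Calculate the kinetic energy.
KE = ½mv² = ½(37)(18)² = 5994.0 J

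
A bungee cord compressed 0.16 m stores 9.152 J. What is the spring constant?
k = 2·PE/x² = 2·9.152/(0.16)² = 715.0 N/m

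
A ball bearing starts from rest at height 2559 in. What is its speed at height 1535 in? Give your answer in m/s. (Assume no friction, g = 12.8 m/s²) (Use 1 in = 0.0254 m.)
Convert to SI: h₁−h₂ = 26.0096 m
mgh₁ = mgh₂ + ½mv² ⇒ v = √(2g(h₁−h₂)) = √(2·12.8·26.0096) = 25.8 m/s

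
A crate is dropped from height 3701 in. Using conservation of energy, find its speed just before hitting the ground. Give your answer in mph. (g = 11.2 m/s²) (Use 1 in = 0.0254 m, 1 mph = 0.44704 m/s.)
Convert to SI: h = 94.0054 m
mgh = ½mv² ⇒ v = √(2gh) = √(2·11.2·94.0054) = 45.8881 m/s = 102.6 mph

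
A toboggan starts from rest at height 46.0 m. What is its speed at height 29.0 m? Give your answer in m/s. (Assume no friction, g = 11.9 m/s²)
mgh₁ = mgh₂ + ½mv² ⇒ v = √(2g(h₁−h₂)) = √(2·11.9·17.0) = 20.11 m/s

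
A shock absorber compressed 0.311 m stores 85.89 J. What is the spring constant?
k = 2·PE/x² = 2·85.89/(0.311)² = 1776 N/m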